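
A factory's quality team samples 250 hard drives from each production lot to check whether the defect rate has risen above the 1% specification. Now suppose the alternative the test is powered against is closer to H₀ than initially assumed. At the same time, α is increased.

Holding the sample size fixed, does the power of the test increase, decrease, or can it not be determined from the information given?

Cannot be determined from the information given.

The first change alone would make β increase; the second alone would make β decrease. Which effect dominates depends on the magnitudes, which are not given.
Since power = 1 − β, the effect on power is likewise indeterminate.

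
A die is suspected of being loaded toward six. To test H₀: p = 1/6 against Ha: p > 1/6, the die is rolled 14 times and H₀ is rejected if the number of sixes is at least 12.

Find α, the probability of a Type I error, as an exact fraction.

α = P(reject H₀ | H₀ true) = P(S ≥ 12 | p = 1/6), with S ~ Binomial(14, 1/6).
Adding the binomial terms for j = 12 through 14 with p = 1/6 yields 391/13060694016.

391/13060694016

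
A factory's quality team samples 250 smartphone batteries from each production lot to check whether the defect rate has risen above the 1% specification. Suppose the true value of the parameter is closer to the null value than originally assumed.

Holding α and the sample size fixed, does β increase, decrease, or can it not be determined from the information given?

It increases.

When the true parameter is near the null value, the test has a harder time distinguishing Ha from H₀.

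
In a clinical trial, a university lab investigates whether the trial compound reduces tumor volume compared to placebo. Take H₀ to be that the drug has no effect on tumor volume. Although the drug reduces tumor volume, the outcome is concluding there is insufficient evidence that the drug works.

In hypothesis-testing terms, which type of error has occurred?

Type II error

'Concluding there is insufficient evidence that the drug works' corresponds to failing to reject H₀.
H₀ was not rejected but H₀ is false — a Type II error (false negative).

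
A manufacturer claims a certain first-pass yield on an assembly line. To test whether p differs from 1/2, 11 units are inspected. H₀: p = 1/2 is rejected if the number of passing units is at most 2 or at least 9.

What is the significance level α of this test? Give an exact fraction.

α = P(X ≤ 2 or X ≥ 9 | p = 1/2), X ~ Binomial(11, 1/2).
The two tails are symmetric, so α = 2·(1 + 11 + 55)/2^11 = 134/2048 = 67/1024.

67/1024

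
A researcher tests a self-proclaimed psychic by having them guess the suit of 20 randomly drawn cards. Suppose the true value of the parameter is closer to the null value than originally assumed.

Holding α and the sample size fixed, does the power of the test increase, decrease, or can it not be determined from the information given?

A smaller true effect puts the Ha sampling distribution closer to H₀, so more of it falls in the non-rejection region.
Since power = 1 − β and β increases, power decreases.

It decreases.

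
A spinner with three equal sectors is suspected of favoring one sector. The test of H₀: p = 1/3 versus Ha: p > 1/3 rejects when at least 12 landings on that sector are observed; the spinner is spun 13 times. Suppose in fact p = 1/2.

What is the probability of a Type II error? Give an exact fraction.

A Type II error is failing to reject when Ha holds: with p = 1/2, β = P(X ≤ 11).
Summing C(13,j)·(1/2)^j·(1/2)^{13-j} for j = 0..11 gives 4089/4096.

4089/4096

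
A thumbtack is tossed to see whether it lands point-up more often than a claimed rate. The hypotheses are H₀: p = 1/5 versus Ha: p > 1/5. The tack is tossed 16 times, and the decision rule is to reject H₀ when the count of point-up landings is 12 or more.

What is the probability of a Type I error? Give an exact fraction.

The Type I error probability is α = P(K ≥ 12) computed under H₀, where K ~ Binomial(16, 1/5).
Adding the binomial terms for j = 12 through 16 with p = 1/5 yields 100749/30517578125.

100749/30517578125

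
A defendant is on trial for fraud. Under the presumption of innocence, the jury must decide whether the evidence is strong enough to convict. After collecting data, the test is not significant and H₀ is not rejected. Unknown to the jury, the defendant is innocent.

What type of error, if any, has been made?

The conventional null hypothesis here is that the defendant is innocent.
The test retained a true H₀ — the decision matches the true state.

Neither — the decision is correct.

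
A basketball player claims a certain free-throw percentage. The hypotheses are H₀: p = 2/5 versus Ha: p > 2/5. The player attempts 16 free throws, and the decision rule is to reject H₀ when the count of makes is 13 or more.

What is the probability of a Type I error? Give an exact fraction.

28639232/30517578125

Under H₀, X ~ Binomial(16, 2/5), and α = P(X ≥ 13).
Summing C(16,j)(2/5)^j(3/5)^{16−j} for j = 13,…,16 gives 28639232/30517578125.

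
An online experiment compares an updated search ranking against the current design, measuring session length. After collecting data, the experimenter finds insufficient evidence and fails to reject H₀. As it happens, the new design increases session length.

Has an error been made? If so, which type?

The conventional null hypothesis here is that the new design has no effect on session length.
H₀ was not rejected, but H₀ is actually false.
Failing to reject a false null hypothesis is a Type II error (false negative).

Type II error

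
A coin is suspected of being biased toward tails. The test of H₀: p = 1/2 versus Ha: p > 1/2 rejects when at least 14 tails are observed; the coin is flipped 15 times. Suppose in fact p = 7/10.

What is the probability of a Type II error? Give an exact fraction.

A Type II error is failing to reject when Ha holds: with p = 7/10, β = P(S ≤ 13).
Summing C(15,j)·(7/10)^j·(3/10)^{15-j} for j = 0..13 gives 241183100052963/250000000000000.

241183100052963/250000000000000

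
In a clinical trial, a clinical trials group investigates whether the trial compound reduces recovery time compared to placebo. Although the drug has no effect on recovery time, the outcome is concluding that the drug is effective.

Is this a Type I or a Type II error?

The null hypothesis here is that the drug has no effect on recovery time.
'Concluding that the drug is effective' corresponds to rejecting H₀.
H₀ was rejected but H₀ is true — a Type I error (false positive).

Type I error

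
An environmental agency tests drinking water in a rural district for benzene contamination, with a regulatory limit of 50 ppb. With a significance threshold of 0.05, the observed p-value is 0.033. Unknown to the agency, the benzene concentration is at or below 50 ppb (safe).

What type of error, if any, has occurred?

Type I error

The conventional null hypothesis is that the benzene concentration is at or below 50 ppb (safe).
Since p = 0.033 < α = 0.05, H₀ is rejected.
H₀ is true (actually the benzene concentration is at or below 50 ppb (safe)).
Rejecting a true H₀ is a Type I error.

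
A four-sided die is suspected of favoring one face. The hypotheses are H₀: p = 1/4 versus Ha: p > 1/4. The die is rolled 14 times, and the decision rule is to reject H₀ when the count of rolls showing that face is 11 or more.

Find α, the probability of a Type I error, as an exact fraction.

The Type I error probability is α = P(Y ≥ 11) computed under H₀, where Y ~ Binomial(14, 1/4).
Summing C(14,j)(1/4)^j(3/4)^{14−j} for j = 11,…,14 gives 5345/134217728.

5345/134217728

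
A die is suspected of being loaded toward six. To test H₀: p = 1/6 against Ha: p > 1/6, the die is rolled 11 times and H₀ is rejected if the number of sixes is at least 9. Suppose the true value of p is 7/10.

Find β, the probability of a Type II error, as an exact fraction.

2749038183/4000000000

Under the alternative p = 7/10, S ~ Binomial(11, 7/10); β is the probability the test does not reject, P(S < 9).
Equivalently, β = 1 − P(S ≥ 9) = 2749038183/4000000000.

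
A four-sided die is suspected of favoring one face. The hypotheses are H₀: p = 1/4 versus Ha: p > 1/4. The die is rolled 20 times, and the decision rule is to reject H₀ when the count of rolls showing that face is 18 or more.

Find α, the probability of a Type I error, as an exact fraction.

1771/1099511627776

Under H₀, Y ~ Binomial(20, 1/4), and α = P(Y ≥ 18).
Adding the binomial terms for j = 18 through 20 with p = 1/4 yields 1771/1099511627776.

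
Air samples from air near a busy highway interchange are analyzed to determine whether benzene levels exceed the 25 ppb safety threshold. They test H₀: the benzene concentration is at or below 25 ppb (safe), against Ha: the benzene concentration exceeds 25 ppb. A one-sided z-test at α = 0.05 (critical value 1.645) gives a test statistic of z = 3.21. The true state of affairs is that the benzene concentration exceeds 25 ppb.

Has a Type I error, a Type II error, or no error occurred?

No error — this is a correct decision.

Since z = 3.21 > z* = 1.645, H₀ is rejected.
H₀ is false (actually the benzene concentration exceeds 25 ppb).
The decision matches the true state — no error.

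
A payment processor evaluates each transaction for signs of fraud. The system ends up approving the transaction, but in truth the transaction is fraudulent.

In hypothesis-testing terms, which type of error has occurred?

The null hypothesis here is that the transaction is legitimate.
'Approving the transaction' corresponds to failing to reject H₀.
H₀ was not rejected but H₀ is false — a Type II error (false negative).

Type II error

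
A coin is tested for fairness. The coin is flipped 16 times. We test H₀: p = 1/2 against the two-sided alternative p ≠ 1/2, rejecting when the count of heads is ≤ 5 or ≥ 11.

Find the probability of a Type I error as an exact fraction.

The significance level is the null-hypothesis probability of the rejection region {≤5} ∪ {≥11}.
Each tail has probability (1 + 16 + 120 + 560 + 1820 + 4368)/65536; doubling gives α = 13770/65536 = 6885/32768.

6885/32768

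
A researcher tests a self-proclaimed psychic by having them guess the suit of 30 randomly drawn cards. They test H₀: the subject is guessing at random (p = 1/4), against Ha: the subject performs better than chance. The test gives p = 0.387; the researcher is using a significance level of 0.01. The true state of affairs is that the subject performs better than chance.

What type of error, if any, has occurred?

Since p = 0.387 ≥ α = 0.01, H₀ is not rejected.
H₀ is false (actually the subject performs better than chance).
Failing to reject a false H₀ is a Type II error.

Type II error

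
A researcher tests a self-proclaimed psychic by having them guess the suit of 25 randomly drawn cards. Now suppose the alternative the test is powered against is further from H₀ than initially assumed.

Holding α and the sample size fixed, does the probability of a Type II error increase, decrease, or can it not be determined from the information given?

A bigger departure from H₀ is easier for the test to detect, so it fails to reject less often.

It decreases.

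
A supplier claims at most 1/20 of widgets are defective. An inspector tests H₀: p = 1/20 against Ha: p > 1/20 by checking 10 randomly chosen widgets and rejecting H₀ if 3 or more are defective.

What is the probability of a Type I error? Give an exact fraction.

29449106891/2560000000000

α = P(reject H₀ | H₀ true) = P(K ≥ 3 | p = 1/20), K ~ Binomial(10, 1/20).
Via the complement, α = 1 − Σ_{j=0}^{2} C(10,j)(1/20)^j(19/20)^{10-j} = 29449106891/2560000000000.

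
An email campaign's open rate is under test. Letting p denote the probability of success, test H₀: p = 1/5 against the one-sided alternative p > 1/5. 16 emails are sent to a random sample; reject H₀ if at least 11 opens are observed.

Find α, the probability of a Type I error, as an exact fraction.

Under H₀, S ~ Binomial(16, 1/5), and α = P(S ≥ 11).
Adding the binomial terms for j = 11 through 16 with p = 1/5 yields 4976577/152587890625.

4976577/152587890625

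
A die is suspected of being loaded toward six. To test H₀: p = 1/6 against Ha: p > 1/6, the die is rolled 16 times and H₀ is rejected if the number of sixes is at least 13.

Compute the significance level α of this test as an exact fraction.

73081/2821109907456

The Type I error probability is α = P(Y ≥ 13) computed under H₀, where Y ~ Binomial(16, 1/6).
Adding the binomial terms for j = 13 through 16 with p = 1/6 yields 73081/2821109907456.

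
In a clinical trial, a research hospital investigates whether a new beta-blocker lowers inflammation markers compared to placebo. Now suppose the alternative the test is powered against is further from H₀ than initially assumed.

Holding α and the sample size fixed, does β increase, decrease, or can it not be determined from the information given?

It decreases.

A larger true effect moves the Ha sampling distribution further from the H₀ critical value, making rejection more likely when Ha is true.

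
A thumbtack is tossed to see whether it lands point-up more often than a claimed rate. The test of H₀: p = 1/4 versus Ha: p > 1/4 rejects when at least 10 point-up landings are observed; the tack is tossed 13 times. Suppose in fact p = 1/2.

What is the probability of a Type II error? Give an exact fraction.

A Type II error is failing to reject when Ha holds: with p = 1/2, β = P(S ≤ 9).
Adding the binomial probabilities P(S=0)+…+P(S=9) at p = 1/2 gives 3907/4096.

3907/4096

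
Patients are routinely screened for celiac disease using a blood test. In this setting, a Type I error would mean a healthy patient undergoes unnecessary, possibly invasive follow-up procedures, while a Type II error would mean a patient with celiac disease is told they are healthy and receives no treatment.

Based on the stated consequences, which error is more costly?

Type II error

The Type II consequence (a patient with celiac disease is told they are healthy and receives no treatment) is more severe than the Type I consequence (a healthy patient undergoes unnecessary, possibly invasive follow-up procedures).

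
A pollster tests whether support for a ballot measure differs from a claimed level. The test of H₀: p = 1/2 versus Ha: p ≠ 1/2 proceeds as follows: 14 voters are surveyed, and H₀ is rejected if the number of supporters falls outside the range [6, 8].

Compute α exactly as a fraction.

The significance level is the null-hypothesis probability of the rejection region {≤5} ∪ {≥9}.
By symmetry, α = 2·P(Y ≤ 5) = 2·(1 + 14 + 91 + 364 + 1001 + 2002)/16384 = 6946/16384 = 3473/8192.

3473/8192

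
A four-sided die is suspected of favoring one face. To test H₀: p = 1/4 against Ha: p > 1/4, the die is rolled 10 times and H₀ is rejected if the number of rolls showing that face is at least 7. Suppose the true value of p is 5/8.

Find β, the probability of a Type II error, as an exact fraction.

β = P(fail to reject H₀ | Ha true) = P(K ≤ 6 | p = 5/8), K ~ Binomial(10, 5/8).
Adding the binomial probabilities P(K=0)+…+P(K=6) at p = 5/8 gives 148513581/268435456.

148513581/268435456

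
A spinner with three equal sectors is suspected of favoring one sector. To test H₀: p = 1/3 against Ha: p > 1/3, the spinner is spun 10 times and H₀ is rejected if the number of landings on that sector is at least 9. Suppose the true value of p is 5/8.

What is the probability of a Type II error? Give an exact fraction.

β = P(fail to reject H₀ | Ha true) = P(X ≤ 8 | p = 5/8), X ~ Binomial(10, 5/8).
Equivalently, β = 1 − P(X ≥ 9) = 1005382449/1073741824.

1005382449/1073741824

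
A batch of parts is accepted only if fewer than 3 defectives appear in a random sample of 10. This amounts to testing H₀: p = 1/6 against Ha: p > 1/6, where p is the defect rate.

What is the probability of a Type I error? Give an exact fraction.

566299/2519424

Under H₀, X ~ Binomial(10, 1/6); the Type I error rate is P(X ≥ 3).
Computing the lower-tail complement: 1 − 1953125/2519424 = 566299/2519424.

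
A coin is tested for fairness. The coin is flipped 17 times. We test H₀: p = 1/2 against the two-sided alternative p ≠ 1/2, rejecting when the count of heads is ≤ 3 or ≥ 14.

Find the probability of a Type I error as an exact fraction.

417/32768

The significance level is the null-hypothesis probability of the rejection region {≤3} ∪ {≥14}.
By symmetry, α = 2·P(Y ≤ 3) = 2·(1 + 17 + 136 + 680)/131072 = 1668/131072 = 417/32768.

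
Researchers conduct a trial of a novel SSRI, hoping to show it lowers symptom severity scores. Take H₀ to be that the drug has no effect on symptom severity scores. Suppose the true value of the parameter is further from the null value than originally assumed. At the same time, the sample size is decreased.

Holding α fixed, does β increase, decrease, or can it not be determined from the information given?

Cannot be determined from the information given.

The first change alone would make β decrease; the second alone would make β increase. Which effect dominates depends on the magnitudes, which are not given.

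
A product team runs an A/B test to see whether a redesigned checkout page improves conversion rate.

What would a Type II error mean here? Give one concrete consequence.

A Type II error would mean concluding that the new design has no effect on conversion rate (or at least failing to establish that the new design increases conversion rate) when in fact the new design increases conversion rate. Consequence: a genuinely better design is discarded.

With the conventional null hypothesis that the new design has no effect on conversion rate:
A Type II error is failing to reject H₀ when H₀ is false.
Here that means keeping the current design when actually the new design increases conversion rate.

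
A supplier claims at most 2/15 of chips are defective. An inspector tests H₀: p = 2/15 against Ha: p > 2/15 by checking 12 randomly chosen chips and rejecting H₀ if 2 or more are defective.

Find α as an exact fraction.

63436403311256/129746337890625

α = P(reject H₀ | H₀ true) = P(K ≥ 2 | p = 2/15), K ~ Binomial(12, 2/15).
α = 1 − P(K ≤ 1) = 1 − 66309934579369/129746337890625 = 63436403311256/129746337890625.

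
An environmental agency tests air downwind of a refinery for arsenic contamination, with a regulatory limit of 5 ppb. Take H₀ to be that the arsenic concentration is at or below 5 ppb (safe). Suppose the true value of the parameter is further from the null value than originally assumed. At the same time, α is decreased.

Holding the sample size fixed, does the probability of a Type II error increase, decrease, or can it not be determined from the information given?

The first change alone would make β decrease; the second alone would make β increase. Which effect dominates depends on the magnitudes, which are not given.

Cannot be determined from the information given.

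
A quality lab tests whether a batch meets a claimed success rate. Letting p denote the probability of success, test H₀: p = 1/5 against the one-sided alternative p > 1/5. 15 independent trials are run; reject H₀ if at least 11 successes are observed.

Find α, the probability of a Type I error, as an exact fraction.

The Type I error probability is α = P(Y ≥ 11) computed under H₀, where Y ~ Binomial(15, 1/5).
Adding the binomial terms for j = 11 through 15 with p = 1/5 yields 380301/30517578125.

380301/30517578125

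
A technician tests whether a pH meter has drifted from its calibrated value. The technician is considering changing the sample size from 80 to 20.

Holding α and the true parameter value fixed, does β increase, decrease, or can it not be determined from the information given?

It increases.

A smaller sample increases the standard error, so the sampling distributions under H₀ and Ha overlap more.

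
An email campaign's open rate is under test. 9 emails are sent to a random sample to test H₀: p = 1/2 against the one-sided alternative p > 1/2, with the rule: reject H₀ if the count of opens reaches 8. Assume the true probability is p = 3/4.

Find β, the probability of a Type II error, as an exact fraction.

A Type II error is failing to reject when Ha holds: with p = 3/4, β = P(K ≤ 7).
Summing C(9,j)·(3/4)^j·(1/4)^{9-j} for j = 0..7 gives 45853/65536.

45853/65536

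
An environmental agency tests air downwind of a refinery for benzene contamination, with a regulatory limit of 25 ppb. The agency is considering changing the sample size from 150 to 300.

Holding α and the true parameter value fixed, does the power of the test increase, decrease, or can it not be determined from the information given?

It increases.

A larger sample reduces the standard error, pulling the sampling distribution under Ha further from the non-rejection region.
Since power = 1 − β and β decreases, power increases.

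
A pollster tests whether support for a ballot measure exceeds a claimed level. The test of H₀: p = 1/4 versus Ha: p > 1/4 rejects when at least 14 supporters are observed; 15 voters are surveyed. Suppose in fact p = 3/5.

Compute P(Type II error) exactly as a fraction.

A Type II error is failing to reject when Ha holds: with p = 3/5, β = P(Y ≤ 13).
Adding the binomial probabilities P(Y=0)+…+P(Y=13) at p = 3/5 gives 30359740148/30517578125.

30359740148/30517578125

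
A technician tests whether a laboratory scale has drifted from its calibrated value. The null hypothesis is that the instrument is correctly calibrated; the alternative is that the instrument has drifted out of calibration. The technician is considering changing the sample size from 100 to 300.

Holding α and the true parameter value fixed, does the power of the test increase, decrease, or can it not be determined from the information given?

It increases.

A larger sample reduces the standard error, pulling the sampling distribution under Ha further from the non-rejection region.
Since power = 1 − β and β decreases, power increases.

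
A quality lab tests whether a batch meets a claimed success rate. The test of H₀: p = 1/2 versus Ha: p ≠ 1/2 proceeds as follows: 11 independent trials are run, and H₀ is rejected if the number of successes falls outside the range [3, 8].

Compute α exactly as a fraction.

The significance level is the null-hypothesis probability of the rejection region {≤2} ∪ {≥9}.
The two tails are symmetric, so α = 2·(1 + 11 + 55)/2^11 = 134/2048 = 67/1024.

67/1024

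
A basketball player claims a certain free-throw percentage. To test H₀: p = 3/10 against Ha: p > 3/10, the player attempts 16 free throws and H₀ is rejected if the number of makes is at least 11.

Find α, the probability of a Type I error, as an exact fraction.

α = P(reject H₀ | H₀ true) = P(X ≥ 11 | p = 3/10), with X ~ Binomial(16, 3/10).
P(X ≥ 11) = Σ_{j=11}^{16} C(16,j)·(3/10)^j·(7/10)^{16-j} = 15663201513957/10000000000000000.

15663201513957/10000000000000000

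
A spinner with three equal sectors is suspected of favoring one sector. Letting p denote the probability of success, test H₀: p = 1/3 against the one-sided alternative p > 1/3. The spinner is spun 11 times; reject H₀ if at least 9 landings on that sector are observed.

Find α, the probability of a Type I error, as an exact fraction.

Under H₀, Y ~ Binomial(11, 1/3), and α = P(Y ≥ 9).
P(Y ≥ 9) = Σ_{j=9}^{11} C(11,j)·(1/3)^j·(2/3)^{11-j} = 1/729.

1/729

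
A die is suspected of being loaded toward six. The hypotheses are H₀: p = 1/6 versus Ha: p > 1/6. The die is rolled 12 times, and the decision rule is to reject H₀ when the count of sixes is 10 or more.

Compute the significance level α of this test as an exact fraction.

1711/2176782336

The Type I error probability is α = P(S ≥ 10) computed under H₀, where S ~ Binomial(12, 1/6).
Adding the binomial terms for j = 10 through 12 with p = 1/6 yields 1711/2176782336.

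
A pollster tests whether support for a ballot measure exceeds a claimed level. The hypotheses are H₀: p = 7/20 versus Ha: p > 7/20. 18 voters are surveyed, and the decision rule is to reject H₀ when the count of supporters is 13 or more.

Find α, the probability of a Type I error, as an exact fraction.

Under H₀, K ~ Binomial(18, 7/20), and α = P(K ≥ 13).
P(K ≥ 13) = Σ_{j=13}^{18} C(18,j)·(7/20)^j·(13/20)^{18-j} = 94232010575926496497/65536000000000000000000.

94232010575926496497/65536000000000000000000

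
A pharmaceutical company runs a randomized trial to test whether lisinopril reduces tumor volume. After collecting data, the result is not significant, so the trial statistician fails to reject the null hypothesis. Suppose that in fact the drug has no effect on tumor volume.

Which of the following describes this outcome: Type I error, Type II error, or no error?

No error (correct decision).

The conventional null hypothesis here is that the drug has no effect on tumor volume.
The test retained a true H₀ — the decision matches the true state.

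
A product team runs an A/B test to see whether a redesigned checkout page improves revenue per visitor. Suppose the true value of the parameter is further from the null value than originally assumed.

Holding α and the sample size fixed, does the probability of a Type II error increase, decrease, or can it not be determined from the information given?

A bigger departure from H₀ is easier for the test to detect, so it fails to reject less often.

It decreases.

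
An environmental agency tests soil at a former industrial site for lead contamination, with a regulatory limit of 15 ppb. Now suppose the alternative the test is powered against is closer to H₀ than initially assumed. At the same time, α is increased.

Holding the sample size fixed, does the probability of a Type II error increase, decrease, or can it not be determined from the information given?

The first change alone would make β increase; the second alone would make β decrease. Which effect dominates depends on the magnitudes, which are not given.

Cannot be determined from the information given.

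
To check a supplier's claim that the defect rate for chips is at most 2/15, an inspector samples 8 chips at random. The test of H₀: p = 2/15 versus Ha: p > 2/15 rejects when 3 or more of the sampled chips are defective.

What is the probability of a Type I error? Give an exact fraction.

67527008/854296875

Under H₀, Y ~ Binomial(8, 2/15); the Type I error rate is P(Y ≥ 3).
Via the complement, α = 1 − Σ_{j=0}^{2} C(8,j)(2/15)^j(13/15)^{8-j} = 67527008/854296875.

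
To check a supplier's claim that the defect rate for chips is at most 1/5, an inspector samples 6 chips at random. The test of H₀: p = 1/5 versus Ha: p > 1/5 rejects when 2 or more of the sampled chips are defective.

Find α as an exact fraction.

Under H₀, X ~ Binomial(6, 1/5); the Type I error rate is P(X ≥ 2).
Via the complement, α = 1 − Σ_{j=0}^{1} C(6,j)(1/5)^j(4/5)^{6-j} = 1077/3125.

1077/3125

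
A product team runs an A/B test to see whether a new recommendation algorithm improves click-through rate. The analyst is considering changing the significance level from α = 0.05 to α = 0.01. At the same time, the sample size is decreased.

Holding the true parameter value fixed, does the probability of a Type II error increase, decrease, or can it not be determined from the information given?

Tightening α shrinks the rejection region. When Ha holds, fewer sample outcomes clear the stricter threshold, so more fall in the acceptance region. A smaller sample increases the standard error, so the sampling distributions under H₀ and Ha overlap more. Both changes push β in the same direction.

It increases.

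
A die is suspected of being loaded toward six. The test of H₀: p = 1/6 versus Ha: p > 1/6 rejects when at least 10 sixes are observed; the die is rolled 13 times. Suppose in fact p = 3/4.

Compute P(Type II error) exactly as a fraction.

Under the alternative p = 3/4, K ~ Binomial(13, 3/4); β is the probability the test does not reject, P(K < 10).
Summing C(13,j)·(3/4)^j·(1/4)^{13-j} for j = 0..9 gives 3487541/8388608.

3487541/8388608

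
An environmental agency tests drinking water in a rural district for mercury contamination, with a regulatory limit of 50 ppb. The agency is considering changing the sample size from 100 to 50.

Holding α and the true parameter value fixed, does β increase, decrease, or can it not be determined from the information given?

A smaller sample increases the standard error, so the sampling distributions under H₀ and Ha overlap more.

It increases.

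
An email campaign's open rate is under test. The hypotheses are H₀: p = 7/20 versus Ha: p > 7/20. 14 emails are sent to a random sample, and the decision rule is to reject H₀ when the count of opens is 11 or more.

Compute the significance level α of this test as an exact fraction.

Under H₀, K ~ Binomial(14, 7/20), and α = P(K ≥ 11).
Summing C(14,j)(7/20)^j(13/20)^{14−j} for j = 11,…,14 gives 906230596911073/819200000000000000.

906230596911073/819200000000000000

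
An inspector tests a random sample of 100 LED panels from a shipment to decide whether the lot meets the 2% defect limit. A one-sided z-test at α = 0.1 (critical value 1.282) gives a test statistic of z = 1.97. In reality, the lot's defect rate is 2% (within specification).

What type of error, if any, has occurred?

Type I error

The conventional null hypothesis is that the lot's defect rate is 2% (within specification).
Since z = 1.97 > z* = 1.282, H₀ is rejected.
H₀ is true (actually the lot's defect rate is 2% (within specification)).
Rejecting a true H₀ is a Type I error.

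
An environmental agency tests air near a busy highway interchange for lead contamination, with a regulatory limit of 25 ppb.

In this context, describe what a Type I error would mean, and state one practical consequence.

A Type I error would mean concluding that the lead concentration exceeds 25 ppb when in fact the lead concentration is at or below 25 ppb (safe). Consequence: a clean site is subjected to costly and unnecessary remediation.

With the conventional null hypothesis that the lead concentration is at or below 25 ppb (safe):
A Type I error is rejecting H₀ when H₀ is true.
Here that means declaring the site contaminated and ordering remediation when actually the lead concentration is at or below 25 ppb (safe).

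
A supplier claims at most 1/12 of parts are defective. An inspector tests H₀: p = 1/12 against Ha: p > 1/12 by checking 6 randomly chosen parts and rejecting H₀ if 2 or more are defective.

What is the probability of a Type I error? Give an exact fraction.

248117/2985984

α = P(reject H₀ | H₀ true) = P(X ≥ 2 | p = 1/12), X ~ Binomial(6, 1/12).
Via the complement, α = 1 − Σ_{j=0}^{1} C(6,j)(1/12)^j(11/12)^{6-j} = 248117/2985984.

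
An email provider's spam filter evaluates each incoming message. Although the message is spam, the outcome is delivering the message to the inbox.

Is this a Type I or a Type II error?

Type II error

The null hypothesis here is that the message is legitimate (not spam).
'Delivering the message to the inbox' corresponds to failing to reject H₀.
H₀ was not rejected but H₀ is false — a Type II error (false negative).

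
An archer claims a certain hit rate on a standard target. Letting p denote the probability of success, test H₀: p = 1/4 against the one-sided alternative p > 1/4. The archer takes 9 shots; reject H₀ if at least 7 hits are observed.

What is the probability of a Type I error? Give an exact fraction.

The Type I error probability is α = P(S ≥ 7) computed under H₀, where S ~ Binomial(9, 1/4).
Summing C(9,j)(1/4)^j(3/4)^{9−j} for j = 7,…,9 gives 11/8192.

11/8192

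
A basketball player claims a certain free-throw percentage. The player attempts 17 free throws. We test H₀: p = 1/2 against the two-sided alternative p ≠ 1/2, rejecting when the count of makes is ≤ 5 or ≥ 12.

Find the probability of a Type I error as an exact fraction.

4701/32768

Under H₀, S ~ Binomial(17, 1/2); α is the probability of landing in either tail, P(S ≤ 5) + P(S ≥ 12).
Each tail has probability (1 + 17 + 136 + 680 + 2380 + 6188)/131072; doubling gives α = 18804/131072 = 4701/32768.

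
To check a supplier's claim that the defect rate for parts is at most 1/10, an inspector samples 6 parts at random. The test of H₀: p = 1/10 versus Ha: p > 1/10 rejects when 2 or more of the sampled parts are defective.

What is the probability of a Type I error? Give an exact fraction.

22853/200000

Under H₀, X ~ Binomial(6, 1/10); the Type I error rate is P(X ≥ 2).
Computing the lower-tail complement: 1 − 177147/200000 = 22853/200000.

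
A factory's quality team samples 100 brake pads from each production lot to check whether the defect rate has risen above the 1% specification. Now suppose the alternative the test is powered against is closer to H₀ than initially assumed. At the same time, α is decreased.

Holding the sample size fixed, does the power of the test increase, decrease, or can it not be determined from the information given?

It decreases.

A smaller true effect puts the Ha sampling distribution closer to H₀, so more of it falls in the non-rejection region. Tightening α shrinks the rejection region. When Ha holds, fewer sample outcomes clear the stricter threshold, so more fall in the acceptance region. Both changes push β in the same direction.
Since power = 1 − β and β increases, power decreases.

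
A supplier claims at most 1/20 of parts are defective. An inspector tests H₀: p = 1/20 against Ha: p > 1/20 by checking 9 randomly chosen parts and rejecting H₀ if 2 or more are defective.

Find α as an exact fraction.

α = P(reject H₀ | H₀ true) = P(Y ≥ 2 | p = 1/20), Y ~ Binomial(9, 1/20).
α = 1 − P(Y ≤ 1) = 1 − 118884941287/128000000000 = 9115058713/128000000000.

9115058713/128000000000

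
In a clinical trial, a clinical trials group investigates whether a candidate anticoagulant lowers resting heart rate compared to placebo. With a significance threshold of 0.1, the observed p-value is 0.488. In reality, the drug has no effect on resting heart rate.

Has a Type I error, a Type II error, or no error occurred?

The conventional null hypothesis is that the drug has no effect on resting heart rate.
Since p = 0.488 ≥ α = 0.1, H₀ is not rejected.
H₀ is true (actually the drug has no effect on resting heart rate).
The decision matches the true state — no error.

No error (correct decision).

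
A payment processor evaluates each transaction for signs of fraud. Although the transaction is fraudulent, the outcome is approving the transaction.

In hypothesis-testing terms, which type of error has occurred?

The null hypothesis here is that the transaction is legitimate.
'Approving the transaction' corresponds to failing to reject H₀.
H₀ was not rejected but H₀ is false — a Type II error (false negative).

Type II error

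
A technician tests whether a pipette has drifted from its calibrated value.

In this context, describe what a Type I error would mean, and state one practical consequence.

With the conventional null hypothesis that the instrument is correctly calibrated:
A Type I error is rejecting H₀ when H₀ is true.
Here that means pulling the instrument for recalibration when actually the instrument is correctly calibrated.

A Type I error would mean concluding that the instrument has drifted out of calibration when in fact the instrument is correctly calibrated. Consequence: a properly working instrument is taken offline unnecessarily.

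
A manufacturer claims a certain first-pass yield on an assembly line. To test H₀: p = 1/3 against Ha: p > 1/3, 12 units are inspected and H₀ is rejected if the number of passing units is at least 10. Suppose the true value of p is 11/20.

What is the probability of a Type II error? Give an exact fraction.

784677287856069/819200000000000

Under the alternative p = 11/20, K ~ Binomial(12, 11/20); β is the probability the test does not reject, P(K < 10).
Adding the binomial probabilities P(K=0)+…+P(K=9) at p = 11/20 gives 784677287856069/819200000000000.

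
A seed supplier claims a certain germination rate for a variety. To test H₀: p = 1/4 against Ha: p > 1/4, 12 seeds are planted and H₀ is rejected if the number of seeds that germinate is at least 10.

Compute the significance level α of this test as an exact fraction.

α = P(reject H₀ | H₀ true) = P(X ≥ 10 | p = 1/4), with X ~ Binomial(12, 1/4).
Summing C(12,j)(1/4)^j(3/4)^{12−j} for j = 10,…,12 gives 631/16777216.

631/16777216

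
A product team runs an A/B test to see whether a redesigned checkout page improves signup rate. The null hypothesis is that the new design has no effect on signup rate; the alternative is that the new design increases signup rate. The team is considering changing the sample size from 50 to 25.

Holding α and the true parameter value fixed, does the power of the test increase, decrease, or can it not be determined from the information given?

It decreases.

With less data the test statistic is noisier; under Ha, more outcomes land inside the acceptance region.
Since power = 1 − β and β increases, power decreases.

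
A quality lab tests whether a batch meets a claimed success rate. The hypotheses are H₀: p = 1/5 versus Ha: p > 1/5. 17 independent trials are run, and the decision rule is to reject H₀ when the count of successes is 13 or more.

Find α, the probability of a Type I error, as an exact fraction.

131009/152587890625

Under H₀, K ~ Binomial(17, 1/5), and α = P(K ≥ 13).
Adding the binomial terms for j = 13 through 17 with p = 1/5 yields 131009/152587890625.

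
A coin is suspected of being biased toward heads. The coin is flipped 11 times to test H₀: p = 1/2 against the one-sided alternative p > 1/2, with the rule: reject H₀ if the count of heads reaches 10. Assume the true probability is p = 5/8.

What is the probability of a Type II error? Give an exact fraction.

4109420421/4294967296

A Type II error is failing to reject when Ha holds: with p = 5/8, β = P(K ≤ 9).
Equivalently, β = 1 − P(K ≥ 10) = 4109420421/4294967296.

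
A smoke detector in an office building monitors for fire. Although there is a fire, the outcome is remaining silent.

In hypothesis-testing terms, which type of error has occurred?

Type II error

The null hypothesis here is that there is no fire.
'Remaining silent' corresponds to failing to reject H₀.
H₀ was not rejected but H₀ is false — a Type II error (false negative).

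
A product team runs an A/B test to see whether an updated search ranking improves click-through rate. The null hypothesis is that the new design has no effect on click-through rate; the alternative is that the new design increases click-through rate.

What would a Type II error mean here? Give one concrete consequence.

A Type II error would mean concluding that the new design has no effect on click-through rate (or at least failing to establish that the new design increases click-through rate) when in fact the new design increases click-through rate. Consequence: a genuinely better design is discarded.

A Type II error is failing to reject H₀ when H₀ is false.
Here that means keeping the current design when actually the new design increases click-through rate.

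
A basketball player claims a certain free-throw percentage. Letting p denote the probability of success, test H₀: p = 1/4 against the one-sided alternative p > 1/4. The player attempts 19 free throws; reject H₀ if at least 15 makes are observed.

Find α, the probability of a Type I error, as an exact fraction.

The Type I error probability is α = P(Y ≥ 15) computed under H₀, where Y ~ Binomial(19, 1/4).
Adding the binomial terms for j = 15 through 19 with p = 1/4 yields 85429/68719476736.

85429/68719476736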